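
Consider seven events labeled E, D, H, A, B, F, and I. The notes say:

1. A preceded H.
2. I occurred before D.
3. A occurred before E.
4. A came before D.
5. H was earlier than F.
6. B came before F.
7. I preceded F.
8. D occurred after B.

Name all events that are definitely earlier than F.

Directly stated before F: B, H, and I.
A reaches F via A → H → F.

A, B, H, I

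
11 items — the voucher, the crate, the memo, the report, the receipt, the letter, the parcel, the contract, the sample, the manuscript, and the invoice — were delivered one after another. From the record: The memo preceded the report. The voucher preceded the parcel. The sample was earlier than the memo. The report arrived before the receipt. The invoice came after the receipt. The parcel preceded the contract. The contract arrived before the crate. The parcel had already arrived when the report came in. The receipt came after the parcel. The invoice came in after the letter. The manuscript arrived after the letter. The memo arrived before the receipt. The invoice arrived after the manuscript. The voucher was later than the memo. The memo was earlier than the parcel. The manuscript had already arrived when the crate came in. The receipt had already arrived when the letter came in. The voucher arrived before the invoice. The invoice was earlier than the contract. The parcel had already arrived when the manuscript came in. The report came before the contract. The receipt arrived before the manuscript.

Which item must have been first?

The sample has a chain of constraints placing it before every other item, so the sample must be first.

the sample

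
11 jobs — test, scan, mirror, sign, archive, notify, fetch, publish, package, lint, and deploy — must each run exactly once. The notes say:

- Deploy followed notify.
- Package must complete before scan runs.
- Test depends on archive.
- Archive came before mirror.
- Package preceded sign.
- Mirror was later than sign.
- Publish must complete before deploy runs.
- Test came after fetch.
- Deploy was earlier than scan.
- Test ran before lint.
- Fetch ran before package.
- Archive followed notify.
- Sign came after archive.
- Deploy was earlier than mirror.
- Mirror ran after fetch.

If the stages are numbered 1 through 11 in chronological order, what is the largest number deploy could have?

9

Deploy must come before mirror and scan — 2 stages forced after it.
Everything else can be placed before deploy in some valid order, so deploy can sit as late as position 11 − 2 = 9.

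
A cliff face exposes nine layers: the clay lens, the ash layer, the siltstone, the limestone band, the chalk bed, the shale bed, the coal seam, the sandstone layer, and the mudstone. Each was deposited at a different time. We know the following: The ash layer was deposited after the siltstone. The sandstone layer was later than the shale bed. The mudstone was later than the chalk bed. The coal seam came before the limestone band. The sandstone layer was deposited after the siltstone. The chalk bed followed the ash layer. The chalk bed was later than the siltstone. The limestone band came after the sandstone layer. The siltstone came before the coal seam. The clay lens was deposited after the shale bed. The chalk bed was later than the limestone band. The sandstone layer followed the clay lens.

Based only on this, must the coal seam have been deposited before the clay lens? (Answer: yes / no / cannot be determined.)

No chain of stated constraints runs from the coal seam to the clay lens, and none runs from the clay lens to the coal seam either.
So the relative order of the coal seam and the clay lens is not fixed by the given facts.

cannot be determined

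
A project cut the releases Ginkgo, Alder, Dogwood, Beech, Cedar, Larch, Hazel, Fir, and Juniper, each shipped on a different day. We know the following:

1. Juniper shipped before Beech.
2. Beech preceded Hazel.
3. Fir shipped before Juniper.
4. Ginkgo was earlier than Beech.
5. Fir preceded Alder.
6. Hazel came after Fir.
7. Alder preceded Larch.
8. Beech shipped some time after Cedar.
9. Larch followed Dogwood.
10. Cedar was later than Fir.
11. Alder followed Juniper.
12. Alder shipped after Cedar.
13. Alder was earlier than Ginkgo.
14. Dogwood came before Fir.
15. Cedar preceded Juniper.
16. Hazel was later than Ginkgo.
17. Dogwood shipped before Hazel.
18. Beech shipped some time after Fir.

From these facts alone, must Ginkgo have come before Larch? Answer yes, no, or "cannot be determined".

No chain of stated constraints runs from Ginkgo to Larch, and none runs from Larch to Ginkgo either.
So the relative order of Ginkgo and Larch is not fixed by the given facts.

cannot be determined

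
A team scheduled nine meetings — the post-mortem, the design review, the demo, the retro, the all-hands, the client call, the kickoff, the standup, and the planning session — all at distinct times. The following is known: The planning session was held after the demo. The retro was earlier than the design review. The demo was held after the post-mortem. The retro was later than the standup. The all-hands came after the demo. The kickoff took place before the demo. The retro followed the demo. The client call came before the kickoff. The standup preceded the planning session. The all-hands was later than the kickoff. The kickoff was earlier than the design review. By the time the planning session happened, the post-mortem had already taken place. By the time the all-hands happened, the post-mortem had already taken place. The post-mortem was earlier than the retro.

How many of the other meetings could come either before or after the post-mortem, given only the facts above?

Forced after the post-mortem: the all-hands, the demo, the design review, the planning session, and the retro.
That leaves the client call, the kickoff, and the standup with no forced order relative to the post-mortem — 3.

3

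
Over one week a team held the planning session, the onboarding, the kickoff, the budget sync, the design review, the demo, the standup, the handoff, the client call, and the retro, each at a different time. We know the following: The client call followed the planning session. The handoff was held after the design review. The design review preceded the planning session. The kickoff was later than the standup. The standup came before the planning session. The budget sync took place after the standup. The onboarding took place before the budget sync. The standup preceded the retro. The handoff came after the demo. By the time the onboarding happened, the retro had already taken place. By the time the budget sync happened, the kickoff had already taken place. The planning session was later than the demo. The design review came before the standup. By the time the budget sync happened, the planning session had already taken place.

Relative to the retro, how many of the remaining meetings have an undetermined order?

Forced before the retro: the design review and the standup; forced after the retro: the budget sync and the onboarding.
That leaves the client call, the demo, the handoff, the kickoff, and the planning session with no forced order relative to the retro — 5.

5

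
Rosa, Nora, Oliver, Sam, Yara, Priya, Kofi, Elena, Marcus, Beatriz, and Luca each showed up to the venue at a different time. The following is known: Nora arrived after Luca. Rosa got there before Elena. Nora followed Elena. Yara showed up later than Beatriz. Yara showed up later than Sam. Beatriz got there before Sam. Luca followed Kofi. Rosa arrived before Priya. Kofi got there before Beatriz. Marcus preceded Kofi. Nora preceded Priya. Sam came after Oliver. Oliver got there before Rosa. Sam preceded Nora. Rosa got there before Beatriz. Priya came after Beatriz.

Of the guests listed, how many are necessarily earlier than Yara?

Directly stated before Yara: Beatriz and Sam.
Kofi reaches Yara via Kofi → Beatriz → Yara.
Marcus reaches Yara via Marcus → Kofi → Beatriz → Yara.
Oliver reaches Yara via Oliver → Sam → Yara.
Likewise Rosa reaches Yara by chaining the stated constraints.
No chain forces Elena (or any of the others) ahead of Yara.
That's Beatriz, Kofi, Marcus, Oliver, Rosa, and Sam — 6 in all.

6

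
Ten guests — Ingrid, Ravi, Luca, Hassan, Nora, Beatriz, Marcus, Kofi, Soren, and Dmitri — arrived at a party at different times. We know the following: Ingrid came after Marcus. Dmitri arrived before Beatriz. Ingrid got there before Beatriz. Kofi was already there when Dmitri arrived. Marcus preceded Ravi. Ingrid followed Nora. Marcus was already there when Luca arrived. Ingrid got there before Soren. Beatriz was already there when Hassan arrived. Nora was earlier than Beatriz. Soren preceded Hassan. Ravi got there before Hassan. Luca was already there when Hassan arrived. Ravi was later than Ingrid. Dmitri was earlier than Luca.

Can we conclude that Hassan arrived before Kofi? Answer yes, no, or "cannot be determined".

no

Tracing the constraints gives Kofi → Dmitri → Luca → Hassan, so Kofi must come before Hassan.
That means Hassan cannot be before Kofi.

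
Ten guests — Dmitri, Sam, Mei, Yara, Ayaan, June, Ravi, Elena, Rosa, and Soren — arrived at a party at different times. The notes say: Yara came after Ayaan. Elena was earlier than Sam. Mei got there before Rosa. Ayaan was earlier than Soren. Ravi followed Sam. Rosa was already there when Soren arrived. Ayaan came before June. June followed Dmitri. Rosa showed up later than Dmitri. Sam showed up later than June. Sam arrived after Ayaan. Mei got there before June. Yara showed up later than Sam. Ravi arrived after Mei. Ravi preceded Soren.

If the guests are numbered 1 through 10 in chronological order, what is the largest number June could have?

June must come before Ravi, Sam, Soren, and Yara — 4 guests forced after them.
Everything else can be placed before June in some valid order, so June can sit as late as position 10 − 4 = 6.

6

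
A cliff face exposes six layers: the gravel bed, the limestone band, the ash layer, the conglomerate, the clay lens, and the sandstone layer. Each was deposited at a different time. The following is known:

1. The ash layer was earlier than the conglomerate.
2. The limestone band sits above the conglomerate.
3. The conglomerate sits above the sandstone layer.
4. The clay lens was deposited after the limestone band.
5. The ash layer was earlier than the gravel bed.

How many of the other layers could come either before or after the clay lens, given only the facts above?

1

Forced before the clay lens: the ash layer, the conglomerate, the limestone band, and the sandstone layer.
That leaves the gravel bed with no forced order relative to the clay lens — 1.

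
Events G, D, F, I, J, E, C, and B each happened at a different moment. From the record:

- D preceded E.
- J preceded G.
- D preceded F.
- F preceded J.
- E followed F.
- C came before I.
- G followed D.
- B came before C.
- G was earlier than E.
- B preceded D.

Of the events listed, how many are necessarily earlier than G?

4

Directly stated before G: D and J.
B reaches G via B → D → G.
F reaches G via F → J → G.
That's B, D, F, and J — 4 in all.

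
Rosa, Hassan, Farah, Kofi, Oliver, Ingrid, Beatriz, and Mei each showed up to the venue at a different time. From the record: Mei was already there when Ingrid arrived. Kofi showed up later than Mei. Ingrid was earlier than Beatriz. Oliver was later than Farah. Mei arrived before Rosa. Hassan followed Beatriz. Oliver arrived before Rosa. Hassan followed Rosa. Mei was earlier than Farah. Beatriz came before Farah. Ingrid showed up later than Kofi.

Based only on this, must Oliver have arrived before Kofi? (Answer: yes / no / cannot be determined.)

no

Tracing the constraints gives Kofi → Ingrid → Beatriz → Farah → Oliver, so Kofi must come before Oliver.
That means Oliver cannot be before Kofi.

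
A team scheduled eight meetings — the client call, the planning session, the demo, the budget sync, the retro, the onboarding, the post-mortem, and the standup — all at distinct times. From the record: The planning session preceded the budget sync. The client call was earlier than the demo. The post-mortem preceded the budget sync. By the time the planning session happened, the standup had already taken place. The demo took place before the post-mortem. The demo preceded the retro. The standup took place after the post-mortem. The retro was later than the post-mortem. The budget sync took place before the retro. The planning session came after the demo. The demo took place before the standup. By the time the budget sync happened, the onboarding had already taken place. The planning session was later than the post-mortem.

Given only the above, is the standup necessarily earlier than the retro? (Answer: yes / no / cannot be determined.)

Chain the constraints: the standup → the planning session → the budget sync → the retro. Each link is directly stated, so the standup comes before the retro.

yes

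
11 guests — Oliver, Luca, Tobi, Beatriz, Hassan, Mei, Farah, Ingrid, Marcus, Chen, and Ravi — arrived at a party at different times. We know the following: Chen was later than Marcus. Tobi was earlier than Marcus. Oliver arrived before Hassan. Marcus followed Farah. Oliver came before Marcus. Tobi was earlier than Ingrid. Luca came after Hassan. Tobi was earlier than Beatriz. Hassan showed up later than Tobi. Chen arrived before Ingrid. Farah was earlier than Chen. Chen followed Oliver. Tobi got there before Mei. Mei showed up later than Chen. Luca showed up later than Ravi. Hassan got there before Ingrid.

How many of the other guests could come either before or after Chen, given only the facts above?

4

Forced before Chen: Farah, Marcus, Oliver, and Tobi; forced after Chen: Ingrid and Mei.
That leaves Beatriz, Hassan, Luca, and Ravi with no forced order relative to Chen — 4.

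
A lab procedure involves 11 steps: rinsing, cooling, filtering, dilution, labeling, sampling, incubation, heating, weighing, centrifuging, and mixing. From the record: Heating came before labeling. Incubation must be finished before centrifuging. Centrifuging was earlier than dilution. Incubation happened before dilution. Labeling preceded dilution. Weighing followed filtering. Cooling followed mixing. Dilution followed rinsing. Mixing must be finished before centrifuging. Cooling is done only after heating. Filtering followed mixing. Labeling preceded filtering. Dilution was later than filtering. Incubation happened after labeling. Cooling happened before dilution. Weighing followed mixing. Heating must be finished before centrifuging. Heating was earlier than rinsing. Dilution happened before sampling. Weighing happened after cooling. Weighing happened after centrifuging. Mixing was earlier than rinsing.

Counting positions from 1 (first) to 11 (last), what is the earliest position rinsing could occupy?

3

Heating and mixing must both come before rinsing — 2 forced predecessors.
Nothing else is forced ahead of rinsing, so its earliest slot is position 2 + 1 = 3.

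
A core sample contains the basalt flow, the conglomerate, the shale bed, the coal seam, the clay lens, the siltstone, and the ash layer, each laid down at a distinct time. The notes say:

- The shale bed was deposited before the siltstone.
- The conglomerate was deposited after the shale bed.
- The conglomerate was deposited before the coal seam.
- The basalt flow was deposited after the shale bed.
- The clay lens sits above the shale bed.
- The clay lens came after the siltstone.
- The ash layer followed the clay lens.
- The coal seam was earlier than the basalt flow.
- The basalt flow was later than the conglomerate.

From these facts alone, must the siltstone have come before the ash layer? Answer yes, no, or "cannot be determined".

yes

Chain the constraints: the siltstone → the clay lens → the ash layer. Each link is directly stated, so the siltstone comes before the ash layer.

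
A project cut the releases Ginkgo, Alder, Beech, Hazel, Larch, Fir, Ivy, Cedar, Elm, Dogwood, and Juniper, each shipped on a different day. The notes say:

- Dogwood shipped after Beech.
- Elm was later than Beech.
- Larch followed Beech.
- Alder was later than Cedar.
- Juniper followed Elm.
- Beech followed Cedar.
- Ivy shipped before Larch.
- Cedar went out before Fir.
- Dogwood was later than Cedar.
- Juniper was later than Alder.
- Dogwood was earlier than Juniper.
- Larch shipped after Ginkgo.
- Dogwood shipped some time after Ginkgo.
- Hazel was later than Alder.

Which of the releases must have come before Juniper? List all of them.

Alder, Beech, Cedar, Dogwood, Elm, Ginkgo

Directly stated before Juniper: Alder, Dogwood, and Elm.
Beech reaches Juniper via Beech → Elm → Juniper.
Cedar reaches Juniper via Cedar → Dogwood → Juniper.
Ginkgo reaches Juniper via Ginkgo → Dogwood → Juniper.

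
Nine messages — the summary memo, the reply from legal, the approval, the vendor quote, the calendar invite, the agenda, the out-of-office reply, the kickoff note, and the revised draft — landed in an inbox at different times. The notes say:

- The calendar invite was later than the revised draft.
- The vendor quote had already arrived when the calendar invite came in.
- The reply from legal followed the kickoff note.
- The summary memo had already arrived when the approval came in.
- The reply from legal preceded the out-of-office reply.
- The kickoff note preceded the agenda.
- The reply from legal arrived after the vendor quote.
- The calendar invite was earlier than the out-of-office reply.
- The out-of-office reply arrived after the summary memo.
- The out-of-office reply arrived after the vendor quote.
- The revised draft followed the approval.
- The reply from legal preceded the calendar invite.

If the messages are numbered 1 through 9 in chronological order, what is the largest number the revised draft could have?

7

The revised draft must come before the calendar invite and the out-of-office reply — 2 messages forced after it.
Everything else can be placed before the revised draft in some valid order, so the revised draft can sit as late as position 9 − 2 = 7.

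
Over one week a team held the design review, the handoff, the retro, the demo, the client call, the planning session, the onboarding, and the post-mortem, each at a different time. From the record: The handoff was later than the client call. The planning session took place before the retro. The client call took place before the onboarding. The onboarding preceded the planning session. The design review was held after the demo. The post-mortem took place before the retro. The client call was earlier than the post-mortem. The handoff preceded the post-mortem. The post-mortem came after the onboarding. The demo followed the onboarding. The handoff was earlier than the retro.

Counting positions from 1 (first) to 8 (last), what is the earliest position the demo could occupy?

3

The client call and the onboarding must both come before the demo — 2 forced predecessors.
Nothing else is forced ahead of the demo, so its earliest slot is position 2 + 1 = 3.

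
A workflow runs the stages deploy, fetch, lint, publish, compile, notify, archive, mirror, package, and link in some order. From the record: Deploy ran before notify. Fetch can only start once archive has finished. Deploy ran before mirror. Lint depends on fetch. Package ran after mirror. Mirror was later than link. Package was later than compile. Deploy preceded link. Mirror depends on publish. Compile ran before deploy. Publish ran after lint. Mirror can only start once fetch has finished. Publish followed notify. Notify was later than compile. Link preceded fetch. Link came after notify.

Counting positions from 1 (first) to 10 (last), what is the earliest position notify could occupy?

3

Compile and deploy must both come before notify — 2 forced predecessors.
Nothing else is forced ahead of notify, so its earliest slot is position 2 + 1 = 3.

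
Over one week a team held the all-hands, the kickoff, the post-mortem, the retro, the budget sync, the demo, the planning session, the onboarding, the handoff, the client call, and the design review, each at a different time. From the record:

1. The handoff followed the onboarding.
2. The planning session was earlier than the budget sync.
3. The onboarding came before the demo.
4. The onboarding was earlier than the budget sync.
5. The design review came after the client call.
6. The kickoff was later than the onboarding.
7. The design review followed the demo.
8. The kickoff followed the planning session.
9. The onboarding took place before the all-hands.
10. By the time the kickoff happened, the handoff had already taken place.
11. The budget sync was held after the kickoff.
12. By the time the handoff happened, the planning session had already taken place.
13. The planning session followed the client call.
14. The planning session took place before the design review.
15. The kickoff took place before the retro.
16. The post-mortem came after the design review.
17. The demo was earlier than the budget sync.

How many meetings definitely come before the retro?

Directly stated before the retro: the kickoff.
The client call reaches the retro via the client call → the planning session → the kickoff → the retro.
The handoff reaches the retro via the handoff → the kickoff → the retro.
The onboarding reaches the retro via the onboarding → the kickoff → the retro.
Likewise the planning session reaches the retro by chaining the stated constraints.
No chain forces the demo (or any of the others) ahead of the retro.
That's the client call, the handoff, the kickoff, the onboarding, and the planning session — 5 in all.

5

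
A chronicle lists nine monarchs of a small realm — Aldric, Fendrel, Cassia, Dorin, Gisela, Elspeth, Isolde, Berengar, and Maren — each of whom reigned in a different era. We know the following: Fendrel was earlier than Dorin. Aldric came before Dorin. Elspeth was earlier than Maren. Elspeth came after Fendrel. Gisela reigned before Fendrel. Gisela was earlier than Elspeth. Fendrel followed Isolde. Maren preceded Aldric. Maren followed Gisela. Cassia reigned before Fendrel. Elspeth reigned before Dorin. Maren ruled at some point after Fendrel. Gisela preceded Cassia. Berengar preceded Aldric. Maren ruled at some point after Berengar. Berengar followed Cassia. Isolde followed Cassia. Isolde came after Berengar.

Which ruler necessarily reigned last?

Every other ruler has a chain of constraints placing them before Dorin, so Dorin is last.

Dorin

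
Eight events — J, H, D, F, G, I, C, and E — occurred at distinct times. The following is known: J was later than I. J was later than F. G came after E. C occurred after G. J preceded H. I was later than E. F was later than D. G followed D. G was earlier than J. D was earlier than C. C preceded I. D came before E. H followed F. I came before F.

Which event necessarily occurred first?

D

D has a chain of constraints placing it before every other event, so D must be first.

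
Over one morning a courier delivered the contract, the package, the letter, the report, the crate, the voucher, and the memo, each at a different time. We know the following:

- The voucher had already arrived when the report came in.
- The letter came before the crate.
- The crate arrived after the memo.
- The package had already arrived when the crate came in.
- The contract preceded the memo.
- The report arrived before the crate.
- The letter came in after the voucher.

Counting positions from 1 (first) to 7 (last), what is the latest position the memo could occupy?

The memo must come before the crate — 1 item forced after it.
Everything else can be placed before the memo in some valid order, so the memo can sit as late as position 7 − 1 = 6.

6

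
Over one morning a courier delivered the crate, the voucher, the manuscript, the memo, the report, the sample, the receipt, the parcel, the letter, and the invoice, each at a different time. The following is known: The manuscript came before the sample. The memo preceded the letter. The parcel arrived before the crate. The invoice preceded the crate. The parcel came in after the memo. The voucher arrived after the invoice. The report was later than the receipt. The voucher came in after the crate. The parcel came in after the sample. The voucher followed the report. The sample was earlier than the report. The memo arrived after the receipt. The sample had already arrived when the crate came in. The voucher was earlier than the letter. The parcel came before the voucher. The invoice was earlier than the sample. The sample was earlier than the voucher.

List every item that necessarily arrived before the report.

the invoice, the manuscript, the receipt, the sample

Directly stated before the report: the receipt and the sample.
The invoice reaches the report via the invoice → the sample → the report.
The manuscript reaches the report via the manuscript → the sample → the report.
No chain forces the crate (or any of the others) ahead of the report.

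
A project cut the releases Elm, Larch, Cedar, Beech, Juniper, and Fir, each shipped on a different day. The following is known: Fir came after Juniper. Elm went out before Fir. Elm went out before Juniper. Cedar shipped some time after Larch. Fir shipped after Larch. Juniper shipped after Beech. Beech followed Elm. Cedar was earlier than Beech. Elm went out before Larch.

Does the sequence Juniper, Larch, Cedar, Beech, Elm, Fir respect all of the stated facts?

no

The constraints require Beech before Juniper, but in the proposed sequence Juniper appears ahead of Beech. That one violation is enough.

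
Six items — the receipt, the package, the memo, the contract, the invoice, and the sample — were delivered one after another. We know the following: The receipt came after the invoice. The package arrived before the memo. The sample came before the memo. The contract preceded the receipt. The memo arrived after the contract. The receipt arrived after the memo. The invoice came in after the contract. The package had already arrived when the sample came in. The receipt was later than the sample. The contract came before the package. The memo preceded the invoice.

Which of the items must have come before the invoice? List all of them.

the contract, the memo, the package, the sample

Directly stated before the invoice: the contract and the memo.
The package reaches the invoice via the package → the memo → the invoice.
The sample reaches the invoice via the sample → the memo → the invoice.
No chain forces the receipt ahead of the invoice.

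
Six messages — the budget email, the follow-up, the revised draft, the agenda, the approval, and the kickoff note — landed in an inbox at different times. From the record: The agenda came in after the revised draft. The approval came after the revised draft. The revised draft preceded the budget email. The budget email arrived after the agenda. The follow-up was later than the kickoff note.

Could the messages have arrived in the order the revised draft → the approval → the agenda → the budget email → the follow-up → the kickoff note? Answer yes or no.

no

The constraints require the kickoff note before the follow-up, but in the proposed sequence the follow-up appears ahead of the kickoff note. That one violation is enough.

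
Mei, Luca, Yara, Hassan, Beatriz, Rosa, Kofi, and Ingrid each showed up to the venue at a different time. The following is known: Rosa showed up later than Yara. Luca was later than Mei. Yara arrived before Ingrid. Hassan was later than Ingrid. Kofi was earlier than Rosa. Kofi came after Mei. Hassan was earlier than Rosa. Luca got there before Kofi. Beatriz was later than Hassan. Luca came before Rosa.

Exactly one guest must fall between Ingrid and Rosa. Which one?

Hassan

Tracing the constraints gives Ingrid → Hassan → Rosa, so Hassan sits after Ingrid and before Rosa.
No other guest is forced both after Ingrid and before Rosa.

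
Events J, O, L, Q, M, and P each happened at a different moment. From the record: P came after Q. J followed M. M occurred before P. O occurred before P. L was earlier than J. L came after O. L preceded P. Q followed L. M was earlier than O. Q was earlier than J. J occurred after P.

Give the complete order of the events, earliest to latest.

The constraints fix every adjacent pair, so only one ordering works:
M → O → L → Q → P → J.

M, O, L, Q, P, J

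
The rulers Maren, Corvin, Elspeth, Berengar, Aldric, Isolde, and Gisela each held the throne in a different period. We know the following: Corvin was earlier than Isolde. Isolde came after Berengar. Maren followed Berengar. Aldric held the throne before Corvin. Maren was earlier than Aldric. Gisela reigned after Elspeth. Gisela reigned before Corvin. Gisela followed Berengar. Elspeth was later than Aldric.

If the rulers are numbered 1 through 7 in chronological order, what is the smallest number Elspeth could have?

4

Aldric, Berengar, and Maren must all come before Elspeth — 3 forced predecessors.
Nothing else is forced ahead of Elspeth, so their earliest slot is position 3 + 1 = 4.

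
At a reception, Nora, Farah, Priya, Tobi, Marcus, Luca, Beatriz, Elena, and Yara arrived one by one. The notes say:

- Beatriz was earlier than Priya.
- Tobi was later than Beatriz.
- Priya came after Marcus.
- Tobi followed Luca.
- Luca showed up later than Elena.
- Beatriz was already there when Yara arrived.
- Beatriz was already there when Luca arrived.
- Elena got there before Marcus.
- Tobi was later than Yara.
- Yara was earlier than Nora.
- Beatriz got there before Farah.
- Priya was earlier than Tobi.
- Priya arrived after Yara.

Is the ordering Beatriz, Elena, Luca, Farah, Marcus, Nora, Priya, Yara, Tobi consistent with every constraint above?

The constraints require Yara before Nora, but in the proposed sequence Nora appears ahead of Yara. That one violation is enough.

no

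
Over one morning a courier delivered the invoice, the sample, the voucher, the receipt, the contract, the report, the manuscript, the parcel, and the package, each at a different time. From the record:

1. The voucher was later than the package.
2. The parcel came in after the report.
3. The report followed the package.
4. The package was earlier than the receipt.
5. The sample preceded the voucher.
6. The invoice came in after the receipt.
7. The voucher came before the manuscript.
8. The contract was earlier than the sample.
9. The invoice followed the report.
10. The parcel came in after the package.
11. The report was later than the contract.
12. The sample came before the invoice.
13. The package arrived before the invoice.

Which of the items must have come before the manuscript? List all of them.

Directly stated before the manuscript: the voucher.
The contract reaches the manuscript via the contract → the sample → the voucher → the manuscript.
The package reaches the manuscript via the package → the voucher → the manuscript.
The sample reaches the manuscript via the sample → the voucher → the manuscript.
No chain forces the invoice (or any of the others) ahead of the manuscript.

the contract, the package, the sample, the voucher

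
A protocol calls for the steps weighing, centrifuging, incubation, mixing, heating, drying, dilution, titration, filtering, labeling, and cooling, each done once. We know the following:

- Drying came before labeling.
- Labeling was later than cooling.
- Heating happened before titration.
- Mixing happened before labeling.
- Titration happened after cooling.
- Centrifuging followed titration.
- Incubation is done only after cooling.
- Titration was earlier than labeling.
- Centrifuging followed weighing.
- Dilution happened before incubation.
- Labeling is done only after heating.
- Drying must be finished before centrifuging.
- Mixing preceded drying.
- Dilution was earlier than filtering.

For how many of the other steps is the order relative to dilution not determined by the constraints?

8

Forced after dilution: filtering and incubation.
That leaves centrifuging, cooling, drying, heating, labeling, mixing, titration, and weighing with no forced order relative to dilution — 8.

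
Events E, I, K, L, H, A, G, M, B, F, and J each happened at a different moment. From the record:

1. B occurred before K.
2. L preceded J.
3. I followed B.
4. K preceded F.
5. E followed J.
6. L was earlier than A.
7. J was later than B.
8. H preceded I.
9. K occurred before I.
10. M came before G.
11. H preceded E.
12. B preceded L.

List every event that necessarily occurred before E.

B, H, J, L

Directly stated before E: H and J.
B reaches E via B → J → E.
L reaches E via L → J → E.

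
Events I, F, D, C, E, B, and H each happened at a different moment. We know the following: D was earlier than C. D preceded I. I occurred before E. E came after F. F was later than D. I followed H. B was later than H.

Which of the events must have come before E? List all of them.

D, F, H, I

Directly stated before E: F and I.
D reaches E via D → F → E.
H reaches E via H → I → E.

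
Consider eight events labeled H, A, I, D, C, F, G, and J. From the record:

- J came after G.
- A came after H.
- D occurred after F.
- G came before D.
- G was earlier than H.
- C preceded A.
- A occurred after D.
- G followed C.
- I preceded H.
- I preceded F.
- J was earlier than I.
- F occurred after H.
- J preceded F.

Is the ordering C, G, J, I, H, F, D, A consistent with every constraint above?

Check each stated constraint against the proposed order — e.g. G is ahead of D; C is ahead of A. Every pair is in the required order; nothing is violated.

yes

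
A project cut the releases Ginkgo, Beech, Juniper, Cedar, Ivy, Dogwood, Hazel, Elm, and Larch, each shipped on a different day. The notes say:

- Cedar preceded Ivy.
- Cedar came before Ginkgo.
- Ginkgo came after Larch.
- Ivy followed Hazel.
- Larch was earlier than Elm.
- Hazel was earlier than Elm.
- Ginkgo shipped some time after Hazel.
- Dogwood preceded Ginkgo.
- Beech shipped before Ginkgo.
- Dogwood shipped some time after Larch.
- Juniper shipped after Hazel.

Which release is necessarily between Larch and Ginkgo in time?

Tracing the constraints gives Larch → Dogwood → Ginkgo, so Dogwood sits after Larch and before Ginkgo.
No other release is forced both after Larch and before Ginkgo.

Dogwood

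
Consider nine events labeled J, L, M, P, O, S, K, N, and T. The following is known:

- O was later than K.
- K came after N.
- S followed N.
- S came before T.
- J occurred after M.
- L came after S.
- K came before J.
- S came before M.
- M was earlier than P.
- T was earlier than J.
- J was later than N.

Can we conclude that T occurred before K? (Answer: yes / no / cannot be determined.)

No chain of stated constraints runs from T to K, and none runs from K to T either.
So the relative order of T and K is not fixed by the given facts.

cannot be determined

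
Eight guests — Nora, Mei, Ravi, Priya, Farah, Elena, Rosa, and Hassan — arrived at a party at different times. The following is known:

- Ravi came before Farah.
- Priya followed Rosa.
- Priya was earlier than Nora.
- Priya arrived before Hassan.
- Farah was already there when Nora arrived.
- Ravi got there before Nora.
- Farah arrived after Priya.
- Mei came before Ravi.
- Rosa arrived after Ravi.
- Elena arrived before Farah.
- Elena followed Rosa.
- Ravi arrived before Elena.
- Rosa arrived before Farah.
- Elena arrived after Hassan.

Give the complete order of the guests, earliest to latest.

Mei, Ravi, Rosa, Priya, Hassan, Elena, Farah, Nora

The constraints fix every adjacent pair, so only one ordering works:
Mei → Ravi → Rosa → Priya → Hassan → Elena → Farah → Nora.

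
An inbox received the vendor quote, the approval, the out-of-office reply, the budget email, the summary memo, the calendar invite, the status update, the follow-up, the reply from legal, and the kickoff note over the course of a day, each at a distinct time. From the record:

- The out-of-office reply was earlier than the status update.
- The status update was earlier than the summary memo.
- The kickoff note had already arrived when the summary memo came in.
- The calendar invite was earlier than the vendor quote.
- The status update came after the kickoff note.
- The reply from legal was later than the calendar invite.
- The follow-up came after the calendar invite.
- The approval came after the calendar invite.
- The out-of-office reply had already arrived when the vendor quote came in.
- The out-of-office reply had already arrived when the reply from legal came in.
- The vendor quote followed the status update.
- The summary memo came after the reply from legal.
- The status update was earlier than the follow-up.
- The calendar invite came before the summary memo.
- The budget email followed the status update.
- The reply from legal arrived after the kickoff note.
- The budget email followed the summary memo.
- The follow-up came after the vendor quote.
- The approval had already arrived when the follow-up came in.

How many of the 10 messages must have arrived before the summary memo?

Directly stated before the summary memo: the calendar invite, the kickoff note, the reply from legal, and the status update.
The out-of-office reply reaches the summary memo via the out-of-office reply → the reply from legal → the summary memo.
That's the calendar invite, the kickoff note, the out-of-office reply, the reply from legal, and the status update — 5 in all.

5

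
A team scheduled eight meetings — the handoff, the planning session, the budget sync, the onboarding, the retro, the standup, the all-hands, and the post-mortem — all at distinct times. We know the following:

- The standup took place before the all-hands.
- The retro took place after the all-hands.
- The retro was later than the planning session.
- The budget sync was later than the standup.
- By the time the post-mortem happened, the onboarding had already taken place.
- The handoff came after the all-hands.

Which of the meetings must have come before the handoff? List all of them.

Directly stated before the handoff: the all-hands.
The standup reaches the handoff via the standup → the all-hands → the handoff.
No chain forces the onboarding (or any of the others) ahead of the handoff.

the all-hands, the standup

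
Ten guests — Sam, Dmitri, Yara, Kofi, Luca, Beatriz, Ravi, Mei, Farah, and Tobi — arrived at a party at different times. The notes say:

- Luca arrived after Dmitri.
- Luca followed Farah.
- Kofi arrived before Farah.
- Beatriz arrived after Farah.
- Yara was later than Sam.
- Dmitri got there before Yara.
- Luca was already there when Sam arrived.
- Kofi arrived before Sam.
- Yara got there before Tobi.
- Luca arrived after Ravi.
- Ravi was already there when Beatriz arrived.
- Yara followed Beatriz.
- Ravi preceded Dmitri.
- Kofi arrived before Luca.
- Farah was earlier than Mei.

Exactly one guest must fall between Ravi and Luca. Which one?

Dmitri

Tracing the constraints gives Ravi → Dmitri → Luca, so Dmitri sits after Ravi and before Luca.
No other guest is forced both after Ravi and before Luca.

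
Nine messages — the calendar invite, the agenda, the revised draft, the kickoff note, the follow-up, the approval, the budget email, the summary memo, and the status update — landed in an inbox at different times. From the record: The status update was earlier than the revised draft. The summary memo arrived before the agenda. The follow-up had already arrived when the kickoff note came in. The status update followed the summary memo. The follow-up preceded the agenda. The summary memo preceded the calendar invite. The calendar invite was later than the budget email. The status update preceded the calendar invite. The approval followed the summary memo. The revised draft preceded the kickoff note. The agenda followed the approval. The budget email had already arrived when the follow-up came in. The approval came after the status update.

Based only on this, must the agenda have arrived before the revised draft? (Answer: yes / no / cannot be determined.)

No chain of stated constraints runs from the agenda to the revised draft, and none runs from the revised draft to the agenda either.
So the relative order of the agenda and the revised draft is not fixed by the given facts.

cannot be determined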